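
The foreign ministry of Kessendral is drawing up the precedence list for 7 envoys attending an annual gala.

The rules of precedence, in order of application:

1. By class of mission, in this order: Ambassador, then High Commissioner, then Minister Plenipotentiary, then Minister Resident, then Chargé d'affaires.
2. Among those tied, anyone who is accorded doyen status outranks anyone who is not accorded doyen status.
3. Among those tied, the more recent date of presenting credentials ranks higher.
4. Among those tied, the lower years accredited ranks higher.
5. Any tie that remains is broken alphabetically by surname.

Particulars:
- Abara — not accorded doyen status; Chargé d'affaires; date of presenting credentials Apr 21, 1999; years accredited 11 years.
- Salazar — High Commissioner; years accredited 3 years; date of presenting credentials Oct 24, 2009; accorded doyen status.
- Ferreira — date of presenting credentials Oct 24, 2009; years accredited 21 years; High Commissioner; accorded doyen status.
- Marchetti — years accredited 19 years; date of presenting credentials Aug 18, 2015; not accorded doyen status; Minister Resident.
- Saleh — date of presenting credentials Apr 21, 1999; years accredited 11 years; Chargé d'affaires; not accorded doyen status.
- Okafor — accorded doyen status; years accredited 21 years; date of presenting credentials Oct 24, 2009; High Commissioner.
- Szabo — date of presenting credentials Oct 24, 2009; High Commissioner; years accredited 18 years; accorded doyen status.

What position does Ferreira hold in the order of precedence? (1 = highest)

3

By class of mission: Salazar, Szabo, Ferreira and Okafor (High Commissioner); then Marchetti (Minister Resident); then Abara and Saleh (Chargé d'affaires).
Salazar, Szabo, Ferreira and Okafor are each accorded doyen status, so the next rule applies.
Salazar, Szabo, Ferreira and Okafor all have date of presenting credentials Oct 24, 2009, so the next rule applies.
Among Salazar, Szabo, Ferreira and Okafor, by years accredited (lower first): Salazar (3 years) before Szabo (18 years) before Ferreira and Okafor (21 years).
Among Ferreira and Okafor, alphabetically by surname: Ferreira before Okafor.
Abara and Saleh are each not accorded doyen status, so the next rule applies.
Abara and Saleh both have date of presenting credentials Apr 21, 1999, so the next rule applies.
Abara and Saleh both have years accredited 11 years, so the next rule applies.
Among Abara and Saleh, alphabetically by surname: Abara before Saleh.
Order: Salazar, Szabo, Ferreira, Okafor, Marchetti, Abara, Saleh. So position 3.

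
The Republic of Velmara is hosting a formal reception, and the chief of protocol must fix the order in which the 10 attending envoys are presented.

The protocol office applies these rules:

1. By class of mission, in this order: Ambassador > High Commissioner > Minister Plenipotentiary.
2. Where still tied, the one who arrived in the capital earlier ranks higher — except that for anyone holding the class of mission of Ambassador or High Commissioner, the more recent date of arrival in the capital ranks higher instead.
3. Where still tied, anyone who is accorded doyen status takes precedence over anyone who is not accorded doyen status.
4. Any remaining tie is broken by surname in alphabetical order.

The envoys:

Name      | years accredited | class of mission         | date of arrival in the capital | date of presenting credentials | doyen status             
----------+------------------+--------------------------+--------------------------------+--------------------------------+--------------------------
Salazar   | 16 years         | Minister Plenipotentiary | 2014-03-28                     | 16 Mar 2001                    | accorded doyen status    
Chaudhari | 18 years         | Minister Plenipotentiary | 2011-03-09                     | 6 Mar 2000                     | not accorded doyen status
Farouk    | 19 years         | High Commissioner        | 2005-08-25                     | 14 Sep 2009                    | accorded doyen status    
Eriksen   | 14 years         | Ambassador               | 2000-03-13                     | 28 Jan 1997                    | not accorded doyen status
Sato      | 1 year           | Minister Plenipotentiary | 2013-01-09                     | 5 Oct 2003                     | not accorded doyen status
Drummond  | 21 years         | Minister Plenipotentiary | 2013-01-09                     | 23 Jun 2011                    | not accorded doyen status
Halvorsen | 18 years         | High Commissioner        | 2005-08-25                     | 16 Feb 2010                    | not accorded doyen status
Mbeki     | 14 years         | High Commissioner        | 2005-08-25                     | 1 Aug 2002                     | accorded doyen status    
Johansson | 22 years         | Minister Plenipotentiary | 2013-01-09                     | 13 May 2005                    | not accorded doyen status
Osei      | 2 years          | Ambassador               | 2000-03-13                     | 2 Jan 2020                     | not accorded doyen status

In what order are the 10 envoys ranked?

Eriksen, Osei, Farouk, Mbeki, Halvorsen, Chaudhari, Drummond, Johansson, Sato, Salazar

By class of mission: Eriksen and Osei (Ambassador); then Farouk, Mbeki and Halvorsen (High Commissioner); then Chaudhari, Drummond, Johansson, Sato and Salazar (Minister Plenipotentiary).
Eriksen and Osei both have date of arrival in the capital 2000-03-13, so the next rule applies.
Eriksen and Osei are each not accorded doyen status, so the next rule applies.
Among Eriksen and Osei, alphabetically by surname: Eriksen before Osei.
Farouk, Mbeki and Halvorsen all have date of arrival in the capital 2005-08-25, so the next rule applies.
Among Farouk, Mbeki and Halvorsen, accorded doyen status before not accorded doyen status: Farouk and Mbeki (accorded doyen status) before Halvorsen (not accorded doyen status).
Among Farouk and Mbeki, alphabetically by surname: Farouk before Mbeki.
Among Chaudhari, Drummond, Johansson, Sato and Salazar, by date of arrival in the capital (earlier first): Chaudhari (2011-03-09) before Drummond, Johansson and Sato (2013-01-09) before Salazar (2014-03-28).
Drummond, Johansson and Sato are each not accorded doyen status, so the next rule applies.
Among Drummond, Johansson and Sato, alphabetically by surname: Drummond before Johansson before Sato.
Full order: Eriksen, Osei, Farouk, Mbeki, Halvorsen, Chaudhari, Drummond, Johansson, Sato, Salazar.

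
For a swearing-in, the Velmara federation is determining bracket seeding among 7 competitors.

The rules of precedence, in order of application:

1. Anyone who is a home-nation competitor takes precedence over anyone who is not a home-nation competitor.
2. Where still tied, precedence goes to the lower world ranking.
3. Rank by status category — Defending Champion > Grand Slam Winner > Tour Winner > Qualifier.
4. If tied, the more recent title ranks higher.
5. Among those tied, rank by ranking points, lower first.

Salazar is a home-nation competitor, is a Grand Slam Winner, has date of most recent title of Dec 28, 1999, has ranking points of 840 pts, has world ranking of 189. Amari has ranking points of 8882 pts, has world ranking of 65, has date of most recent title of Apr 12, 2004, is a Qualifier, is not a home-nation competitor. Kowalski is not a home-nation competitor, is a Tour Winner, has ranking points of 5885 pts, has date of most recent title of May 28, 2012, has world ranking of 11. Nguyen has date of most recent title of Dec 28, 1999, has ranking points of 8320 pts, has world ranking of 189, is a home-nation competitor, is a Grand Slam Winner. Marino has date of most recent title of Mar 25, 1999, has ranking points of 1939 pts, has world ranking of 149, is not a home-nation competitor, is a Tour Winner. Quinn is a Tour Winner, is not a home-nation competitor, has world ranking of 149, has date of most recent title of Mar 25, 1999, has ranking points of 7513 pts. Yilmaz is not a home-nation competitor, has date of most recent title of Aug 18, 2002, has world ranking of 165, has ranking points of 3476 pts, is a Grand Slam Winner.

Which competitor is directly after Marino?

By the first rule: Salazar and Nguyen (both a home-nation competitor); then Kowalski, Amari, Marino, Quinn and Yilmaz (each not a home-nation competitor).
Salazar and Nguyen both have world ranking 189, so the next rule applies.
Salazar and Nguyen are each Grand Slam Winner, so the next rule applies.
Salazar and Nguyen both have date of most recent title Dec 28, 1999, so the next rule applies.
Among Salazar and Nguyen, by ranking points (lower first): Salazar (840 pts) before Nguyen (8320 pts).
Among Kowalski, Amari, Marino, Quinn and Yilmaz, by world ranking (lower first): Kowalski (11) before Amari (65) before Marino and Quinn (149) before Yilmaz (165).
Marino and Quinn are each Tour Winner, so the next rule applies.
Marino and Quinn both have date of most recent title Mar 25, 1999, so the next rule applies.
Among Marino and Quinn, by ranking points (lower first): Marino (1939 pts) before Quinn (7513 pts).
Order: Salazar, Nguyen, Kowalski, Amari, Marino, Quinn, Yilmaz.

Quinn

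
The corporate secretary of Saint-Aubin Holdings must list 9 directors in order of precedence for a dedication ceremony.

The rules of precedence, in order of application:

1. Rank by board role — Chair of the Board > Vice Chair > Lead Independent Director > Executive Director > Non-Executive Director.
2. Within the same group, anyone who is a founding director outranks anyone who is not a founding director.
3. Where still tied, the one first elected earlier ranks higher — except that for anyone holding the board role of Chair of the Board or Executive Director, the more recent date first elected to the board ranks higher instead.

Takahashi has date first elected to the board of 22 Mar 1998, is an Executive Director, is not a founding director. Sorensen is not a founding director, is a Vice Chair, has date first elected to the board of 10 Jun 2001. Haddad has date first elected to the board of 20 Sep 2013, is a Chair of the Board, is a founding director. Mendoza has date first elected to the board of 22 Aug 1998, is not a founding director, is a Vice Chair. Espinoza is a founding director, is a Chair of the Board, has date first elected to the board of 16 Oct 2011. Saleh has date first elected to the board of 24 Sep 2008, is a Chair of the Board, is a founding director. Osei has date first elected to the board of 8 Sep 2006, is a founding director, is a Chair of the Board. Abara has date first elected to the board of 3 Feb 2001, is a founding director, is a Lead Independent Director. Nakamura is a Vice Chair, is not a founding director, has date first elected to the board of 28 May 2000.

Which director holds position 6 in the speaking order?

Nakamura

By board role: Haddad, Espinoza, Saleh and Osei (Chair of the Board); then Mendoza, Nakamura and Sorensen (Vice Chair); then Abara (Lead Independent Director); then Takahashi (Executive Director).
Haddad, Espinoza, Saleh and Osei are each a founding director, so the next rule applies.
Among Haddad, Espinoza, Saleh and Osei, by date first elected to the board (later first) (reversed rule for this group): Haddad (20 Sep 2013) before Espinoza (16 Oct 2011) before Saleh (24 Sep 2008) before Osei (8 Sep 2006).
Mendoza, Nakamura and Sorensen are each not a founding director, so the next rule applies.
Among Mendoza, Nakamura and Sorensen, by date first elected to the board (earlier first): Mendoza (22 Aug 1998) before Nakamura (28 May 2000) before Sorensen (10 Jun 2001).
Order: Haddad, Espinoza, Saleh, Osei, Mendoza, Nakamura, Sorensen, Abara, Takahashi.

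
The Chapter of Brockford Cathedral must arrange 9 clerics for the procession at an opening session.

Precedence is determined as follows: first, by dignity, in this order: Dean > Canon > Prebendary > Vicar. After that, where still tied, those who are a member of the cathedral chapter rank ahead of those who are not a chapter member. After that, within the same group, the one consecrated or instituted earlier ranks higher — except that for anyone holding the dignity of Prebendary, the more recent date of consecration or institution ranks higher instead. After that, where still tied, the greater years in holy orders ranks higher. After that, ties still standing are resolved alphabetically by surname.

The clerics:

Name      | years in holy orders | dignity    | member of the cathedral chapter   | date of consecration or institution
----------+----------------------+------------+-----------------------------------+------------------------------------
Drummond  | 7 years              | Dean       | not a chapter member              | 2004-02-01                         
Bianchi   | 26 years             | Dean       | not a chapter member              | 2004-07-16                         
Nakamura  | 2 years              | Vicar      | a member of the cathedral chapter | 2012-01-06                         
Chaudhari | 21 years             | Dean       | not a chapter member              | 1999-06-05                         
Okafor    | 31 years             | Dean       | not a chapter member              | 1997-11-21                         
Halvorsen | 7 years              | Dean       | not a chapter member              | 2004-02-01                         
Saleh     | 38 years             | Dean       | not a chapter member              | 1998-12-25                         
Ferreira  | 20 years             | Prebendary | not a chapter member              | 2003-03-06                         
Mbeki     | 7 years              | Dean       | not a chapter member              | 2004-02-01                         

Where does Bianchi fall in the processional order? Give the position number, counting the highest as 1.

7

By dignity: Okafor, Saleh, Chaudhari, Drummond, Halvorsen, Mbeki and Bianchi (Dean); then Ferreira (Prebendary); then Nakamura (Vicar).
Okafor, Saleh, Chaudhari, Drummond, Halvorsen, Mbeki and Bianchi are each not a chapter member, so the next rule applies.
Among Okafor, Saleh, Chaudhari, Drummond, Halvorsen, Mbeki and Bianchi, by date of consecration or institution (earlier first): Okafor (1997-11-21) before Saleh (1998-12-25) before Chaudhari (1999-06-05) before Drummond, Halvorsen and Mbeki (2004-02-01) before Bianchi (2004-07-16).
Drummond, Halvorsen and Mbeki all have years in holy orders 7 years, so the next rule applies.
Among Drummond, Halvorsen and Mbeki, alphabetically by surname: Drummond before Halvorsen before Mbeki.
Order: Okafor, Saleh, Chaudhari, Drummond, Halvorsen, Mbeki, Bianchi, Ferreira, Nakamura. So position 7.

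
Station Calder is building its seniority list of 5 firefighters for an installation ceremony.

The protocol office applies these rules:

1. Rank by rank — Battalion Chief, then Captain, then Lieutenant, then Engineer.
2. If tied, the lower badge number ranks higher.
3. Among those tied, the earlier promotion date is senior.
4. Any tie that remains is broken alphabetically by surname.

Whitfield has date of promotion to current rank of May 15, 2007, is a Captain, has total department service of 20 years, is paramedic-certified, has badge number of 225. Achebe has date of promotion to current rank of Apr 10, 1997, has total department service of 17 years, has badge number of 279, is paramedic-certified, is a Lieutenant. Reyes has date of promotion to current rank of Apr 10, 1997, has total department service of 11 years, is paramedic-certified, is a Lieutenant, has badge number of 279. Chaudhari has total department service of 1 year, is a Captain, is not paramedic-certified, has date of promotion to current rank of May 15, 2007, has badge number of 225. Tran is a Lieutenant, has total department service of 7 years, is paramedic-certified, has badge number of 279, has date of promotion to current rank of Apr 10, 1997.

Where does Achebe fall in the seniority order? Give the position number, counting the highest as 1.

By rank: Chaudhari and Whitfield (Captain); then Achebe, Reyes and Tran (Lieutenant).
Chaudhari and Whitfield both have badge number 225, so the next rule applies.
Chaudhari and Whitfield both have date of promotion to current rank May 15, 2007, so the next rule applies.
Among Chaudhari and Whitfield, alphabetically by surname: Chaudhari before Whitfield.
Achebe, Reyes and Tran all have badge number 279, so the next rule applies.
Achebe, Reyes and Tran all have date of promotion to current rank Apr 10, 1997, so the next rule applies.
Among Achebe, Reyes and Tran, alphabetically by surname: Achebe before Reyes before Tran.
Order: Chaudhari, Whitfield, Achebe, Reyes, Tran. So position 3.

3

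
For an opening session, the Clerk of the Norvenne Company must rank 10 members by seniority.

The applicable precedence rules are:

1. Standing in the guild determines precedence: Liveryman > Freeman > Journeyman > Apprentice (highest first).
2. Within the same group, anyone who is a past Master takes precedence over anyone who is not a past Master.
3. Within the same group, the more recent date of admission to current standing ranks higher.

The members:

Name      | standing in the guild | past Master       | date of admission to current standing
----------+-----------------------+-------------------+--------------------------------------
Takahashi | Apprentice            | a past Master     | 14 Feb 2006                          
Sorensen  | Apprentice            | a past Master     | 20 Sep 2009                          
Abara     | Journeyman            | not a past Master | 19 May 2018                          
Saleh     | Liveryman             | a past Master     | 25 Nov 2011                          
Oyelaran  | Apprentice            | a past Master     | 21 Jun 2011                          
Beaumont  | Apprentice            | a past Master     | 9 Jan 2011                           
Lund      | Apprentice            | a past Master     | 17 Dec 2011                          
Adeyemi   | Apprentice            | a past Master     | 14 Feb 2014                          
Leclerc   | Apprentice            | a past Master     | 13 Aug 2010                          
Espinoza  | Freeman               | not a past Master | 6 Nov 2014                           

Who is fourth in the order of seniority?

Adeyemi

By standing in the guild: Saleh (Liveryman); then Espinoza (Freeman); then Abara (Journeyman); then Adeyemi, Lund, Oyelaran, Beaumont, Leclerc, Sorensen and Takahashi (Apprentice).
Adeyemi, Lund, Oyelaran, Beaumont, Leclerc, Sorensen and Takahashi are each a past Master, so the next rule applies.
Among Adeyemi, Lund, Oyelaran, Beaumont, Leclerc, Sorensen and Takahashi, by date of admission to current standing (later first): Adeyemi (14 Feb 2014) before Lund (17 Dec 2011) before Oyelaran (21 Jun 2011) before Beaumont (9 Jan 2011) before Leclerc (13 Aug 2010) before Sorensen (20 Sep 2009) before Takahashi (14 Feb 2006).
Order: Saleh, Espinoza, Abara, Adeyemi, Lund, Oyelaran, Beaumont, Leclerc, Sorensen, Takahashi.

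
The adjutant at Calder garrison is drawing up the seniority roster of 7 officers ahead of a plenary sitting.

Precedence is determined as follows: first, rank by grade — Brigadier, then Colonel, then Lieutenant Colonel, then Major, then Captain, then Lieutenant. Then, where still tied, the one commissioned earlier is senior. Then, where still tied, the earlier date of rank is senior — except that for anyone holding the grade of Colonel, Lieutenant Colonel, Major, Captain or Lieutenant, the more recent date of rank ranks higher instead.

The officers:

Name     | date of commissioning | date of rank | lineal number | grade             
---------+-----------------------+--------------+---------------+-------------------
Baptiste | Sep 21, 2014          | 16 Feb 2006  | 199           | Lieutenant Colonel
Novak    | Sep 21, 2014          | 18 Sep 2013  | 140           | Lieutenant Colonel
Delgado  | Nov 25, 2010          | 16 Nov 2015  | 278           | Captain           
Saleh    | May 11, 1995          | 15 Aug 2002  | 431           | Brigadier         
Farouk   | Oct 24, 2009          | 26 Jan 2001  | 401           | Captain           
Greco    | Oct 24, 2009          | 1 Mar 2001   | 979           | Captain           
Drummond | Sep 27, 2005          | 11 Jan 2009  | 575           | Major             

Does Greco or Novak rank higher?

By grade: Saleh (Brigadier); then Novak and Baptiste (Lieutenant Colonel); then Drummond (Major); then Greco, Farouk and Delgado (Captain).
Novak and Baptiste both have date of commissioning Sep 21, 2014, so the next rule applies.
Among Novak and Baptiste, by date of rank (later first) (reversed rule for this group): Novak (18 Sep 2013) before Baptiste (16 Feb 2006).
Among Greco, Farouk and Delgado, by date of commissioning (earlier first): Greco and Farouk (Oct 24, 2009) before Delgado (Nov 25, 2010).
Among Greco and Farouk, by date of rank (later first) (reversed rule for this group): Greco (1 Mar 2001) before Farouk (26 Jan 2001).
So Novak takes precedence.

Novak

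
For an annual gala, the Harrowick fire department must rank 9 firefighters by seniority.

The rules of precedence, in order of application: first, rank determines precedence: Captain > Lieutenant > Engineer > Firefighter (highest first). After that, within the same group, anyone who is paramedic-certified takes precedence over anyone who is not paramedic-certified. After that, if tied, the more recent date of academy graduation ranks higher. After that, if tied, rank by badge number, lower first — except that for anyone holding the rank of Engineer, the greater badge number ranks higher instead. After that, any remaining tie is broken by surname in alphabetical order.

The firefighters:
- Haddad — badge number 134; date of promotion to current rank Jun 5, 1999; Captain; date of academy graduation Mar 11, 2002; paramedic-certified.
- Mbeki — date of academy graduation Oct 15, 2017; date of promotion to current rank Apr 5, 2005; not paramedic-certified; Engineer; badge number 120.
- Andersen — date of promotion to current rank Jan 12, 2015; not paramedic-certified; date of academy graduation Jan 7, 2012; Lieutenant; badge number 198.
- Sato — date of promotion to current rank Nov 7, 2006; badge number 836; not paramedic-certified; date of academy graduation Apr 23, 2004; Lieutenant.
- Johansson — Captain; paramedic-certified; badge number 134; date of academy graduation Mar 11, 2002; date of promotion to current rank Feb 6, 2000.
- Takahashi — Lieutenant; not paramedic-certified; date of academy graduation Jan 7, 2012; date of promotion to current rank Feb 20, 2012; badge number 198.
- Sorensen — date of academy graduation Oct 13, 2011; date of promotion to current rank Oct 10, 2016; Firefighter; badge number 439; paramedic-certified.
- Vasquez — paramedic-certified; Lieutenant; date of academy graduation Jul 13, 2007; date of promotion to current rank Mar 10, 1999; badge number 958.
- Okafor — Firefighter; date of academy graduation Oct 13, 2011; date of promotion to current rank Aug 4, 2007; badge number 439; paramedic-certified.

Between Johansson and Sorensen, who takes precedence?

By rank: Haddad and Johansson (Captain); then Vasquez, Andersen, Takahashi and Sato (Lieutenant); then Mbeki (Engineer); then Okafor and Sorensen (Firefighter).
Haddad and Johansson are each paramedic-certified, so the next rule applies.
Haddad and Johansson both have date of academy graduation Mar 11, 2002, so the next rule applies.
Haddad and Johansson both have badge number 134, so the next rule applies.
Among Haddad and Johansson, alphabetically by surname: Haddad before Johansson.
Among Vasquez, Andersen, Takahashi and Sato, paramedic-certified before not paramedic-certified: Vasquez (paramedic-certified) before Andersen, Takahashi and Sato (not paramedic-certified).
Among Andersen, Takahashi and Sato, by date of academy graduation (later first): Andersen and Takahashi (Jan 7, 2012) before Sato (Apr 23, 2004).
Andersen and Takahashi both have badge number 198, so the next rule applies.
Among Andersen and Takahashi, alphabetically by surname: Andersen before Takahashi.
Okafor and Sorensen are each paramedic-certified, so the next rule applies.
Okafor and Sorensen both have date of academy graduation Oct 13, 2011, so the next rule applies.
Okafor and Sorensen both have badge number 439, so the next rule applies.
Among Okafor and Sorensen, alphabetically by surname: Okafor before Sorensen.
So Johansson takes precedence.

Johansson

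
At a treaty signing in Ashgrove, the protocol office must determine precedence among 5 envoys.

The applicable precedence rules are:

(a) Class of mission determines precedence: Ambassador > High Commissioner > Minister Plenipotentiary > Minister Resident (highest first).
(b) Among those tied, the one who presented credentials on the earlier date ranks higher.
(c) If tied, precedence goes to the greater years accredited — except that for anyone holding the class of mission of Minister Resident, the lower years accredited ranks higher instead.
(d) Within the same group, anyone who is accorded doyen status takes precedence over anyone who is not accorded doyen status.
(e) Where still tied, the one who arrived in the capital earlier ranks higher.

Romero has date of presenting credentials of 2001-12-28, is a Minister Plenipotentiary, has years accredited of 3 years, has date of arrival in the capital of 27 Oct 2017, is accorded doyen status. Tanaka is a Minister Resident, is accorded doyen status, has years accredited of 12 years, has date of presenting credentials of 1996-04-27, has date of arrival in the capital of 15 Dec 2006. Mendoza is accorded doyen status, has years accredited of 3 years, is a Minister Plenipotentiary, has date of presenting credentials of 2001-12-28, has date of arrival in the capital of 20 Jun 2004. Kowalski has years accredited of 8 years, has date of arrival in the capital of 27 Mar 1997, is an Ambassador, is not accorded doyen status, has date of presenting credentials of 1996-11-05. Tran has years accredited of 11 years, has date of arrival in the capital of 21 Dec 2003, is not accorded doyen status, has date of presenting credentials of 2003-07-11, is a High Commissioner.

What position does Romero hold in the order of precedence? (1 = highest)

By class of mission: Kowalski (Ambassador); then Tran (High Commissioner); then Mendoza and Romero (Minister Plenipotentiary); then Tanaka (Minister Resident).
Mendoza and Romero both have date of presenting credentials 2001-12-28, so the next rule applies.
Mendoza and Romero both have years accredited 3 years, so the next rule applies.
Mendoza and Romero are each accorded doyen status, so the next rule applies.
Among Mendoza and Romero, by date of arrival in the capital (earlier first): Mendoza (20 Jun 2004) before Romero (27 Oct 2017).
Order: Kowalski, Tran, Mendoza, Romero, Tanaka. So position 4.

4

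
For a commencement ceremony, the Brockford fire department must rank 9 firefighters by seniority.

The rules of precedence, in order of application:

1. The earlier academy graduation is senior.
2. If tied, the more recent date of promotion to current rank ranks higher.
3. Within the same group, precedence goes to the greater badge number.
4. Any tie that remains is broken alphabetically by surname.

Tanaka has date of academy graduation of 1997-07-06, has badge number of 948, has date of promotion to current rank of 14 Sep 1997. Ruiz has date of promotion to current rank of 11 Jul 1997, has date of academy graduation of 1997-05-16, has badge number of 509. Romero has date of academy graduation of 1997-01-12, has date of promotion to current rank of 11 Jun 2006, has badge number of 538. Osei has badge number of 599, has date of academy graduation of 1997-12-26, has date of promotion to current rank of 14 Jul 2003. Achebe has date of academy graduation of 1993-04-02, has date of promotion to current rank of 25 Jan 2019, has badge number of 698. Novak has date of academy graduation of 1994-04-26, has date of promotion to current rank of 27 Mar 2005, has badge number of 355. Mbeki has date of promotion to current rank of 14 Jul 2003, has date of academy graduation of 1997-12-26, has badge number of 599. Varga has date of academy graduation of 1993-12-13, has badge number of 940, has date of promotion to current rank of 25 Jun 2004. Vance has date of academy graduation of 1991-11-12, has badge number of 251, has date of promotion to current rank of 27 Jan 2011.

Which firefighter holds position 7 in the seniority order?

Tanaka

By date of academy graduation (earlier first): Vance (1991-11-12); then Achebe (1993-04-02); then Varga (1993-12-13); then Novak (1994-04-26); then Romero (1997-01-12); then Ruiz (1997-05-16); then Tanaka (1997-07-06); then Mbeki and Osei (both 1997-12-26).
Mbeki and Osei both have date of promotion to current rank 14 Jul 2003, so the next rule applies.
Mbeki and Osei both have badge number 599, so the next rule applies.
Among Mbeki and Osei, alphabetically by surname: Mbeki before Osei.
Order: Vance, Achebe, Varga, Novak, Romero, Ruiz, Tanaka, Mbeki, Osei.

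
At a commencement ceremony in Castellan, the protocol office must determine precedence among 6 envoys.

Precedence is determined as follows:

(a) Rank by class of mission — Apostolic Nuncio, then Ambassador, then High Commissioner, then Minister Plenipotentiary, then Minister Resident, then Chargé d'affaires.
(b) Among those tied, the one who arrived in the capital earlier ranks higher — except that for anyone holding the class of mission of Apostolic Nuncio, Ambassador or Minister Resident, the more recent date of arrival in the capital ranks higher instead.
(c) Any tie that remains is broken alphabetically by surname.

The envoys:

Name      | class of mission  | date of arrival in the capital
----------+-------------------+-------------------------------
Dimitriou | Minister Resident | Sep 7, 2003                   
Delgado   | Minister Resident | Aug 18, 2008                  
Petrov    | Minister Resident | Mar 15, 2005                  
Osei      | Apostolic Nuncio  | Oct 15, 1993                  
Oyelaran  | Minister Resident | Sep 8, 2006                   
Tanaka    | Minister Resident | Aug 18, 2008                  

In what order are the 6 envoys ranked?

Osei, Delgado, Tanaka, Oyelaran, Petrov, Dimitriou

By class of mission: Osei (Apostolic Nuncio); then Delgado, Tanaka, Oyelaran, Petrov and Dimitriou (Minister Resident).
Among Delgado, Tanaka, Oyelaran, Petrov and Dimitriou, by date of arrival in the capital (later first) (reversed rule for this group): Delgado and Tanaka (Aug 18, 2008) before Oyelaran (Sep 8, 2006) before Petrov (Mar 15, 2005) before Dimitriou (Sep 7, 2003).
Among Delgado and Tanaka, alphabetically by surname: Delgado before Tanaka.
Full order: Osei, Delgado, Tanaka, Oyelaran, Petrov, Dimitriou.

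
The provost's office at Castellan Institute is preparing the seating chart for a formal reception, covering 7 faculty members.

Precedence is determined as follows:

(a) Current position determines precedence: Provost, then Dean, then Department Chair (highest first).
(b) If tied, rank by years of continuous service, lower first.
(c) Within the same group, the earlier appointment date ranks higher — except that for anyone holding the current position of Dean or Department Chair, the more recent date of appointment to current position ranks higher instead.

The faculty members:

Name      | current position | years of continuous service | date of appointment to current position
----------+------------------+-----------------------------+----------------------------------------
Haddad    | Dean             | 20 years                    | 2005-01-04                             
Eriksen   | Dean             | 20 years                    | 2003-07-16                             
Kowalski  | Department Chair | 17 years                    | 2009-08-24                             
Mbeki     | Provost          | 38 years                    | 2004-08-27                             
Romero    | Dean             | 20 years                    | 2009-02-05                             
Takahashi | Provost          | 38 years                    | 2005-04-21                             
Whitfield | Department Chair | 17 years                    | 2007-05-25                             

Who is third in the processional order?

Romero

By current position: Mbeki and Takahashi (Provost); then Romero, Haddad and Eriksen (Dean); then Kowalski and Whitfield (Department Chair).
Mbeki and Takahashi both have years of continuous service 38 years, so the next rule applies.
Among Mbeki and Takahashi, by date of appointment to current position (earlier first): Mbeki (2004-08-27) before Takahashi (2005-04-21).
Romero, Haddad and Eriksen all have years of continuous service 20 years, so the next rule applies.
Among Romero, Haddad and Eriksen, by date of appointment to current position (later first) (reversed rule for this group): Romero (2009-02-05) before Haddad (2005-01-04) before Eriksen (2003-07-16).
Kowalski and Whitfield both have years of continuous service 17 years, so the next rule applies.
Among Kowalski and Whitfield, by date of appointment to current position (later first) (reversed rule for this group): Kowalski (2009-08-24) before Whitfield (2007-05-25).
Order: Mbeki, Takahashi, Romero, Haddad, Eriksen, Kowalski, Whitfield.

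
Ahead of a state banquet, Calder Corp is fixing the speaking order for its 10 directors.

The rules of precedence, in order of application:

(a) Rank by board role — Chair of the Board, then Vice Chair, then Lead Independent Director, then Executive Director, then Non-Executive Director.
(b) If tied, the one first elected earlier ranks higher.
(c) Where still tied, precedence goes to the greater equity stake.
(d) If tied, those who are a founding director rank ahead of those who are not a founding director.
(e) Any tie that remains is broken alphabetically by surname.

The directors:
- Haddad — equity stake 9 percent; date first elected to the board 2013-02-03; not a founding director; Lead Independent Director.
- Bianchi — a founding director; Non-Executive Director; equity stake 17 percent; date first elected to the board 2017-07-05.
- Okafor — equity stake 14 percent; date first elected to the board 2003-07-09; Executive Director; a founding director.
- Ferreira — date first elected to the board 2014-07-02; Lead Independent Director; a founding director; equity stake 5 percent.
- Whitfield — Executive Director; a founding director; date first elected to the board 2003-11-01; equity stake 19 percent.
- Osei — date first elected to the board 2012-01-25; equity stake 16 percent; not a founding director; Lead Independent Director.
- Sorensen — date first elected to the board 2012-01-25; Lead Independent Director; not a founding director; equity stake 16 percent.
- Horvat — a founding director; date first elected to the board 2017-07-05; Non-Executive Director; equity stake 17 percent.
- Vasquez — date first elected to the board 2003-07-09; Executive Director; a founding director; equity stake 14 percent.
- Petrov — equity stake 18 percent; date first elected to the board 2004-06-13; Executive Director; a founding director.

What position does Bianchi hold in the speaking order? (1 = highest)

By board role: Osei, Sorensen, Haddad and Ferreira (Lead Independent Director); then Okafor, Vasquez, Whitfield and Petrov (Executive Director); then Bianchi and Horvat (Non-Executive Director).
Among Osei, Sorensen, Haddad and Ferreira, by date first elected to the board (earlier first): Osei and Sorensen (2012-01-25) before Haddad (2013-02-03) before Ferreira (2014-07-02).
Osei and Sorensen both have equity stake 16 percent, so the next rule applies.
Osei and Sorensen are each not a founding director, so the next rule applies.
Among Osei and Sorensen, alphabetically by surname: Osei before Sorensen.
Among Okafor, Vasquez, Whitfield and Petrov, by date first elected to the board (earlier first): Okafor and Vasquez (2003-07-09) before Whitfield (2003-11-01) before Petrov (2004-06-13).
Okafor and Vasquez both have equity stake 14 percent, so the next rule applies.
Okafor and Vasquez are each a founding director, so the next rule applies.
Among Okafor and Vasquez, alphabetically by surname: Okafor before Vasquez.
Bianchi and Horvat both have date first elected to the board 2017-07-05, so the next rule applies.
Bianchi and Horvat both have equity stake 17 percent, so the next rule applies.
Bianchi and Horvat are each a founding director, so the next rule applies.
Among Bianchi and Horvat, alphabetically by surname: Bianchi before Horvat.
Order: Osei, Sorensen, Haddad, Ferreira, Okafor, Vasquez, Whitfield, Petrov, Bianchi, Horvat. So position 9.

9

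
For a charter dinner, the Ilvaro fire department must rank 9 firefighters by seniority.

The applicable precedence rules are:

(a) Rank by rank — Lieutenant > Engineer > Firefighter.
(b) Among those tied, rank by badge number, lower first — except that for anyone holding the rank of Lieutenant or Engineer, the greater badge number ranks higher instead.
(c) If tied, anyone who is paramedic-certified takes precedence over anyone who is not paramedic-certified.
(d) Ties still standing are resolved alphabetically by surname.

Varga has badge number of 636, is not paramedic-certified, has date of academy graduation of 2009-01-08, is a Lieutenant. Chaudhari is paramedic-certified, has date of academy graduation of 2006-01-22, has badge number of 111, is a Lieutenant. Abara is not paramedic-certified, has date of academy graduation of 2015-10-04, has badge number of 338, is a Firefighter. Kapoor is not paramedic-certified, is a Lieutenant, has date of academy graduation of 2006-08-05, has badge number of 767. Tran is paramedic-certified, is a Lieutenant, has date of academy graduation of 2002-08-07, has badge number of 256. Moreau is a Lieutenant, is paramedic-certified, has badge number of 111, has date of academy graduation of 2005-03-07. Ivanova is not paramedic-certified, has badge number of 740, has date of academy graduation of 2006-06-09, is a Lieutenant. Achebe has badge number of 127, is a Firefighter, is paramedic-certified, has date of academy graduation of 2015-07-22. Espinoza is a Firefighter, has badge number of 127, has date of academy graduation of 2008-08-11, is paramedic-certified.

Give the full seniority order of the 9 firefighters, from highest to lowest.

Kapoor, Ivanova, Varga, Tran, Chaudhari, Moreau, Achebe, Espinoza, Abara

By rank: Kapoor, Ivanova, Varga, Tran, Chaudhari and Moreau (Lieutenant); then Achebe, Espinoza and Abara (Firefighter).
Among Kapoor, Ivanova, Varga, Tran, Chaudhari and Moreau, by badge number (higher first) (reversed rule for this group): Kapoor (767) before Ivanova (740) before Varga (636) before Tran (256) before Chaudhari and Moreau (111).
Chaudhari and Moreau are each paramedic-certified, so the next rule applies.
Among Chaudhari and Moreau, alphabetically by surname: Chaudhari before Moreau.
Among Achebe, Espinoza and Abara, by badge number (lower first): Achebe and Espinoza (127) before Abara (338).
Achebe and Espinoza are each paramedic-certified, so the next rule applies.
Among Achebe and Espinoza, alphabetically by surname: Achebe before Espinoza.
Full order: Kapoor, Ivanova, Varga, Tran, Chaudhari, Moreau, Achebe, Espinoza, Abara.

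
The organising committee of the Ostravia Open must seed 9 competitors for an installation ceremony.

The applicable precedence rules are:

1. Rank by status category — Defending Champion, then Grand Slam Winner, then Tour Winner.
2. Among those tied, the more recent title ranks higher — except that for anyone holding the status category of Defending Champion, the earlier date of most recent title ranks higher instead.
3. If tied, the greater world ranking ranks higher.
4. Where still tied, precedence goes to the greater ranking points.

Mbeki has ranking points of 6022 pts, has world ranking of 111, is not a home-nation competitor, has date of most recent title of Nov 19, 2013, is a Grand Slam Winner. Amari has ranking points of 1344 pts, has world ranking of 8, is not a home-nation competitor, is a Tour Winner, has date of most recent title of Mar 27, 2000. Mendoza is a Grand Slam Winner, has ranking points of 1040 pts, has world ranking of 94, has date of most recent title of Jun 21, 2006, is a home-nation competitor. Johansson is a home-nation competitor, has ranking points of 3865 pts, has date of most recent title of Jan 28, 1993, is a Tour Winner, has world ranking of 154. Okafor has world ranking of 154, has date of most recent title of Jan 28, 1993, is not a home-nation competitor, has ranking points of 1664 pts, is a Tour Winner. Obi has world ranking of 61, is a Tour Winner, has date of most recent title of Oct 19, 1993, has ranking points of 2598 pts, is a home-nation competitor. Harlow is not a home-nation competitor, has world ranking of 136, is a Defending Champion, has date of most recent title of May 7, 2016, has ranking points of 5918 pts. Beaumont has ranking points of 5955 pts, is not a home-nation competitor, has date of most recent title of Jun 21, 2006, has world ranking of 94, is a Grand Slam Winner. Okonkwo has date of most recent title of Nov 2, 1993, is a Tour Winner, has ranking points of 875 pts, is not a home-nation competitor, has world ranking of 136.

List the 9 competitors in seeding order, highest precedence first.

By status category: Harlow (Defending Champion); then Mbeki, Beaumont and Mendoza (Grand Slam Winner); then Amari, Okonkwo, Obi, Johansson and Okafor (Tour Winner).
Among Mbeki, Beaumont and Mendoza, by date of most recent title (later first): Mbeki (Nov 19, 2013) before Beaumont and Mendoza (Jun 21, 2006).
Beaumont and Mendoza both have world ranking 94, so the next rule applies.
Among Beaumont and Mendoza, by ranking points (higher first): Beaumont (5955 pts) before Mendoza (1040 pts).
Among Amari, Okonkwo, Obi, Johansson and Okafor, by date of most recent title (later first): Amari (Mar 27, 2000) before Okonkwo (Nov 2, 1993) before Obi (Oct 19, 1993) before Johansson and Okafor (Jan 28, 1993).
Johansson and Okafor both have world ranking 154, so the next rule applies.
Among Johansson and Okafor, by ranking points (higher first): Johansson (3865 pts) before Okafor (1664 pts).
Full order: Harlow, Mbeki, Beaumont, Mendoza, Amari, Okonkwo, Obi, Johansson, Okafor.

Harlow, Mbeki, Beaumont, Mendoza, Amari, Okonkwo, Obi, Johansson, Okafor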